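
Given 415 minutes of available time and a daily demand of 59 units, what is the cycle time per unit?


Cycle time = available time / demand
= 415 / 59
= 7.03 min/unit


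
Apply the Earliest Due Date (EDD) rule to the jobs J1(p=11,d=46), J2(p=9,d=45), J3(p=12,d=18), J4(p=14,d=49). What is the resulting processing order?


EDD: sort by earliest due date
  J3: d=18, p=12
  J2: d=45, p=9
  J1: d=46, p=11
  J4: d=49, p=14
Order: J3 → J2 → J1 → J4


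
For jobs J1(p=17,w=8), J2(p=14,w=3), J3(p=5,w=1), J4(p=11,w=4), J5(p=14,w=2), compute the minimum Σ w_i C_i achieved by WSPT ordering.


WSPT order (by p/w): J1 → J4 → J2 → J3 → J5
  J1: C=17, w·C=8×17=136
  J4: C=28, w·C=4×28=112
  J2: C=42, w·C=3×42=126
  J3: C=47, w·C=1×47=47
  J5: C=61, w·C=2×61=122
Σ w·C = 543
= 543


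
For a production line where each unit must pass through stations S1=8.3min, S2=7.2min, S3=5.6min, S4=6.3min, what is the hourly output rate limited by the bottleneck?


Bottleneck = longest station time
Station times: [8.3, 7.2, 5.6, 6.3]
Max = 8.3 min
Rate = 60 / 8.3
= 7.23 units/hour (bottleneck: 8.3min)


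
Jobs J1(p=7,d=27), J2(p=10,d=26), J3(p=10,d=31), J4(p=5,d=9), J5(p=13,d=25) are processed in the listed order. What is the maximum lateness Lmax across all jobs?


Lateness per job (L = C - d):
  J1: C=7, d=27, L=-20
  J2: C=17, d=26, L=-9
  J3: C=27, d=31, L=-4
  J4: C=32, d=9, L=23
  J5: C=45, d=25, L=20
Lmax = max(-20, -9, -4, 23, 20)
= 23


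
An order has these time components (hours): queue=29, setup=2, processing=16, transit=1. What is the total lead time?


Lead time = queue + setup + processing + transit
= 29 + 2 + 16 + 1
= 48 hours


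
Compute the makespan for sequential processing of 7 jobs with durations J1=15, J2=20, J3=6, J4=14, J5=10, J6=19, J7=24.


Sequential makespan: sum all processing times
= 15 + 20 + 6 + 14 + 10 + 19 + 24
= 108 time units


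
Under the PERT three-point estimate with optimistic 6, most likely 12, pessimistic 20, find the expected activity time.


te = (o + 4m + p) / 6
= (6 + 4×12 + 20) / 6
= (6 + 48 + 20) / 6
= 74 / 6
= 12.33


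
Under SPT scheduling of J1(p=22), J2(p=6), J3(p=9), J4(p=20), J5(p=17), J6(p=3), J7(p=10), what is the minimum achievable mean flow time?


SPT order: J6 → J2 → J3 → J7 → J5 → J4 → J1
Completion times:
  J6: C=3
  J2: C=9
  J3: C=18
  J7: C=28
  J5: C=45
  J4: C=65
  J1: C=87
Sum = 255, n = 7
Mean flow = 255/7
= 36.43


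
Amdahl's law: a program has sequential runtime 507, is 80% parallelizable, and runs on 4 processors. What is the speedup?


Amdahl's law: T_p = T × ((1-p) + p/N)
= 507 × ((1-0.8) + 0.8/4)
= 507 × (0.20 + 0.2000)
= 507 × 0.4000
= 202.80
Speedup = 507/202.80
= 2.50×


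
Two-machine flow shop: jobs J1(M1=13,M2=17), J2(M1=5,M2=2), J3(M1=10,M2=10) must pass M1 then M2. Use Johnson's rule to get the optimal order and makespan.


Johnson's rule:
Group 1 (M1≤M2, sort by M1): ['J3', 'J1']
Group 2 (M1>M2, sort desc M2): ['J2']
Sequence: J3 → J1 → J2
Makespan calculation:
  J3: M1 done=10, M2 done=20
  J1: M1 done=23, M2 done=40
  J2: M1 done=28, M2 done=42
= Sequence: J3 → J1 → J2, Makespan: 42


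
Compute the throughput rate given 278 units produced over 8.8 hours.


Throughput = units / time
= 278 / 8.8
= 31.6 units/hour


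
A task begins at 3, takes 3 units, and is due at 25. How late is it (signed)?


Completion = 3 + 3 = 6
Lateness = C - d = 6 - 25
= -19


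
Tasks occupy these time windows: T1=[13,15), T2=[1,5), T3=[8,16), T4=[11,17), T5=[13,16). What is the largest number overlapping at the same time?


Check each time point for overlaps:
  t=13: 4 tasks active (T1, T3, T4, T5)
Max concurrent = 4


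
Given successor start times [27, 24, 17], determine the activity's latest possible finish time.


LF = min of all successor start times
Successors start at: [27, 24, 17]
LF = min(27, 24, 17)
= 17


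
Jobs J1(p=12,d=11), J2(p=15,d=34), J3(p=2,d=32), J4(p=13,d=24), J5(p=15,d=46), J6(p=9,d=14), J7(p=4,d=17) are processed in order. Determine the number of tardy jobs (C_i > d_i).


Completion vs due date:
  J1: C=12, d=11 → TARDY
  J2: C=27, d=34 → on time
  J3: C=29, d=32 → on time
  J4: C=42, d=24 → TARDY
  J5: C=57, d=46 → TARDY
  J6: C=66, d=14 → TARDY
  J7: C=70, d=17 → TARDY
Tardy jobs: J1, J4, J5, J6, J7
Count = 5


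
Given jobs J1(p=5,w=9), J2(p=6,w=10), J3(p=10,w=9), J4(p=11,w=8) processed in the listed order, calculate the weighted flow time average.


Completion times:
  J1: C=5, w×C=9×5=45
  J2: C=11, w×C=10×11=110
  J3: C=21, w×C=9×21=189
  J4: C=32, w×C=8×32=256
Sum w×C = 600
Sum w = 36
Weighted avg = 600/36
= 16.67


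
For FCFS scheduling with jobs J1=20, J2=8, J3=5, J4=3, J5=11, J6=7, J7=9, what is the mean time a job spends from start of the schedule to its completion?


Completion times:
  J1: completes at 20
  J2: completes at 28
  J3: completes at 33
  J4: completes at 36
  J5: completes at 47
  J6: completes at 54
  J7: completes at 63
Sum = 281
Average = 281/7
= 40.14


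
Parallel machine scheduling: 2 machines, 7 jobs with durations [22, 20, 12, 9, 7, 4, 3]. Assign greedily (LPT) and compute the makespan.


Jobs (LPT sorted): [22, 20, 12, 9, 7, 4, 3]
Machines: 2
  J=22 → Machine 1 (load: 0+22=22)
  J=20 → Machine 2 (load: 0+20=20)
  J=12 → Machine 2 (load: 20+12=32)
  J=9 → Machine 1 (load: 22+9=31)
  J=7 → Machine 1 (load: 31+7=38)
  J=4 → Machine 2 (load: 32+4=36)
  J=3 → Machine 2 (load: 36+3=39)
Machine loads: [38, 39]
Makespan = max = 39 time units


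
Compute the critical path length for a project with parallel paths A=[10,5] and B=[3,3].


Path A: 10 + 5 = 15
Path B: 3 + 3 = 6
Critical path = longest = max(15, 6)
= 15 (Path A)


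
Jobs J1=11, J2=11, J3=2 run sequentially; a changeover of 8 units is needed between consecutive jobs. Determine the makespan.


Makespan = Σ processing + (n-1) × setup
= (11 + 11 + 2) + (3-1)×8
= 24 + 16
= 40 time units


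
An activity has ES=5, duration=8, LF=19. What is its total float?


EF = ES + duration = 5 + 8 = 13
LS = LF - duration = 19 - 8 = 11
Total Float = LF - EF = 19 - 13
(or LS - ES = 11 - 5)
= 6


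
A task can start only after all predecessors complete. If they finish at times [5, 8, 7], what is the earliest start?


ES = max of all predecessor completion times
Predecessors: [5, 8, 7]
ES = max(5, 8, 7)
= 8


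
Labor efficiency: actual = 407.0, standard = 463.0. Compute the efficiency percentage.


Efficiency = (actual / standard) × 100
= (407.0 / 463.0) × 100
= 87.9%


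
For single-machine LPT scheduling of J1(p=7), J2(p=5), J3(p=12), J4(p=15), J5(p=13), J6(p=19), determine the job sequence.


LPT: sort by longest processing time first
  J6: p=19
  J4: p=15
  J5: p=13
  J3: p=12
  J1: p=7
  J2: p=5
Order: J6 → J4 → J5 → J3 → J1 → J2


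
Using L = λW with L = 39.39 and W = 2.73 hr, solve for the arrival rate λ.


Little's law: L = λW → λ = L / W
= 39.39 / 2.73
= 14.43 per hour


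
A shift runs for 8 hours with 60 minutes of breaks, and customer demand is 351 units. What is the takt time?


Available = 8×60 - 60 = 420 min
Takt time = 420 / 351
= 1.20 min/unit


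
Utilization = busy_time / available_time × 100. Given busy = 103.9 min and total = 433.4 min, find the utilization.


Utilization = busy / total × 100
= 103.9 / 433.4 × 100
= 24.0%


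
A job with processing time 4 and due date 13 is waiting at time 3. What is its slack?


Slack = due - current_time - processing
= 13 - 3 - 4
= 6


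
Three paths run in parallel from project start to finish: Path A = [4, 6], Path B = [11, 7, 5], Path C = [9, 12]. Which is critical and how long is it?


Path A: 4 + 6 = 10
Path B: 11 + 7 + 5 = 23
Path C: 9 + 12 = 21
Critical path = longest = max(10, 23, 21)
= 23 (Path B)


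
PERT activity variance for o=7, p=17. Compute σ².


σ² = ((p - o) / 6)² = (p - o)² / 36
= (17 - 7)² / 36
= 10² / 36
= 100 / 36
= 2.7778


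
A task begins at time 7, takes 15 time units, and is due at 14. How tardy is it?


Completion = start + processing = 7 + 15 = 22
Tardiness = max(0, C - d) = max(0, 22 - 14)
= max(0, 8)
= 8


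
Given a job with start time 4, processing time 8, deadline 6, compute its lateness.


Completion = 4 + 8 = 12
Lateness = C - d = 12 - 6
= 6


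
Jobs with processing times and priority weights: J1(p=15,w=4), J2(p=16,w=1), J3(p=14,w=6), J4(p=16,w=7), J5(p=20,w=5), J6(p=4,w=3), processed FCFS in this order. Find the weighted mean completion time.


Completion times:
  J1: C=15, w×C=4×15=60
  J2: C=31, w×C=1×31=31
  J3: C=45, w×C=6×45=270
  J4: C=61, w×C=7×61=427
  J5: C=81, w×C=5×81=405
  J6: C=85, w×C=3×85=255
Sum w×C = 1448
Sum w = 26
Weighted avg = 1448/26
= 55.69


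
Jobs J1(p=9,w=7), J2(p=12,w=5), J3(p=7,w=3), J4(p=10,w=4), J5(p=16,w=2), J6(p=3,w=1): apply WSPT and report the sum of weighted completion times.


WSPT order (by p/w): J1 → J3 → J2 → J4 → J6 → J5
  J1: C=9, w·C=7×9=63
  J3: C=16, w·C=3×16=48
  J2: C=28, w·C=5×28=140
  J4: C=38, w·C=4×38=152
  J6: C=41, w·C=1×41=41
  J5: C=57, w·C=2×57=114
Σ w·C = 558
= 558


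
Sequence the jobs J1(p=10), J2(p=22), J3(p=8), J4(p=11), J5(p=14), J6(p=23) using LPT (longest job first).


LPT: sort by longest processing time first
  J6: p=23
  J2: p=22
  J5: p=14
  J4: p=11
  J1: p=10
  J3: p=8
Order: J6 → J2 → J5 → J4 → J1 → J3


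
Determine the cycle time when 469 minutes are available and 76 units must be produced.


Cycle time = available time / demand
= 469 / 76
= 6.17 min/unit


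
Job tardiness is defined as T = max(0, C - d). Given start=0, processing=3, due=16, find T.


Completion = start + processing = 0 + 3 = 3
Tardiness = max(0, C - d) = max(0, 3 - 16)
= max(0, -13)
= 0


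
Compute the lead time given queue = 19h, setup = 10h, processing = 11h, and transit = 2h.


Lead time = queue + setup + processing + transit
= 19 + 10 + 11 + 2
= 42 hours


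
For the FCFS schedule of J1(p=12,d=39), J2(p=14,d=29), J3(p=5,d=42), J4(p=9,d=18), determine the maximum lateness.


Lateness per job (L = C - d):
  J1: C=12, d=39, L=-27
  J2: C=26, d=29, L=-3
  J3: C=31, d=42, L=-11
  J4: C=40, d=18, L=22
Lmax = max(-27, -3, -11, 22)
= 22


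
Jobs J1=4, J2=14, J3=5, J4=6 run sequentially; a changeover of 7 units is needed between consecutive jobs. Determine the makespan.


Makespan = Σ processing + (n-1) × setup
= (4 + 14 + 5 + 6) + (4-1)×7
= 29 + 21
= 50 time units


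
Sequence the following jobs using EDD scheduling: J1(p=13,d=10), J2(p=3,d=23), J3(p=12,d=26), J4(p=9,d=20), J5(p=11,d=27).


EDD: sort by earliest due date
  J1: d=10, p=13
  J4: d=20, p=9
  J2: d=23, p=3
  J3: d=26, p=12
  J5: d=27, p=11
Order: J1 → J4 → J2 → J3 → J5


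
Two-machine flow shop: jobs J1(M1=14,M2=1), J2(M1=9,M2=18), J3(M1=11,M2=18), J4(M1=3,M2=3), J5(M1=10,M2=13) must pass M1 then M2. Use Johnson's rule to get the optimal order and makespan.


Johnson's rule:
Group 1 (M1≤M2, sort by M1): ['J4', 'J2', 'J5', 'J3']
Group 2 (M1>M2, sort desc M2): ['J1']
Sequence: J4 → J2 → J5 → J3 → J1
Makespan calculation:
  J4: M1 done=3, M2 done=6
  J2: M1 done=12, M2 done=30
  J5: M1 done=22, M2 done=43
  J3: M1 done=33, M2 done=61
  J1: M1 done=47, M2 done=62
= Sequence: J4 → J2 → J5 → J3 → J1, Makespan: 62


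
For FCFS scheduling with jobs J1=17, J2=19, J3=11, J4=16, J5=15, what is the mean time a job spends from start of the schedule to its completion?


Completion times:
  J1: completes at 17
  J2: completes at 36
  J3: completes at 47
  J4: completes at 63
  J5: completes at 78
Sum = 241
Average = 241/5
= 48.20


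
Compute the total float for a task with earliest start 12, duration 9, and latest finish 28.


EF = ES + duration = 12 + 9 = 21
LS = LF - duration = 28 - 9 = 19
Total Float = LF - EF = 28 - 21
(or LS - ES = 19 - 12)
= 7


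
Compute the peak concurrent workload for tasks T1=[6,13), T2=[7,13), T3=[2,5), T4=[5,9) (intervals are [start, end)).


Check each time point for overlaps:
  t=7: 3 tasks active (T1, T2, T4)
Max concurrent = 3


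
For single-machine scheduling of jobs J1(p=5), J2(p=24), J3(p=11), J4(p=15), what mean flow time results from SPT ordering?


SPT order: J1 → J3 → J4 → J2
Completion times:
  J1: C=5
  J3: C=16
  J4: C=31
  J2: C=55
Sum = 107, n = 4
Mean flow = 107/4
= 26.75


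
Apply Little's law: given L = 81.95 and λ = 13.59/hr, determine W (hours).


Little's law: L = λW → W = L / λ
= 81.95 / 13.59
= 6.03 hours


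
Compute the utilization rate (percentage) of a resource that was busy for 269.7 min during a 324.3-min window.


Utilization = busy / total × 100
= 269.7 / 324.3 × 100
= 83.2%


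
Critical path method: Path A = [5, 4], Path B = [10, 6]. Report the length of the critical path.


Path A: 5 + 4 = 9
Path B: 10 + 6 = 16
Critical path = longest = max(9, 16)
= 16 (Path B)


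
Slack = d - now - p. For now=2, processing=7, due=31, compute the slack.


Slack = due - current_time - processing
= 31 - 2 - 7
= 22


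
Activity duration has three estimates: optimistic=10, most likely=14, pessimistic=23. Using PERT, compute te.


te = (o + 4m + p) / 6
= (10 + 4×14 + 23) / 6
= (10 + 56 + 23) / 6
= 89 / 6
= 14.83


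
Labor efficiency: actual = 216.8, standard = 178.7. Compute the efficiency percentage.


Efficiency = (actual / standard) × 100
= (216.8 / 178.7) × 100
= 121.3%


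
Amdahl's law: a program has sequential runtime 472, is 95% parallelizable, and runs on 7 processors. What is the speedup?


Amdahl's law: T_p = T × ((1-p) + p/N)
= 472 × ((1-0.95) + 0.95/7)
= 472 × (0.05 + 0.1357)
= 472 × 0.1857
= 87.66
Speedup = 472/87.66
= 5.38×


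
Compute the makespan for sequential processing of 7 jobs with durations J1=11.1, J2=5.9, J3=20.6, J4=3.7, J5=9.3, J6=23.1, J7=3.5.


Sequential makespan: sum all processing times
= 11.1 + 5.9 + 20.6 + 3.7 + 9.3 + 23.1 + 3.5
= 77.2 time units


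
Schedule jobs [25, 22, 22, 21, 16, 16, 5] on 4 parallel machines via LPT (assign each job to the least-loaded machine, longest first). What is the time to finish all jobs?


Jobs (LPT sorted): [25, 22, 22, 21, 16, 16, 5]
Machines: 4
  J=25 → Machine 1 (load: 0+25=25)
  J=22 → Machine 2 (load: 0+22=22)
  J=22 → Machine 3 (load: 0+22=22)
  J=21 → Machine 4 (load: 0+21=21)
  J=16 → Machine 4 (load: 21+16=37)
  J=16 → Machine 2 (load: 22+16=38)
  J=5 → Machine 3 (load: 22+5=27)
Machine loads: [25, 38, 27, 37]
Makespan = max = 38 time units


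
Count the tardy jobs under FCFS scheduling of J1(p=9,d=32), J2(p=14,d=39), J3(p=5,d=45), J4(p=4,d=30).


Completion vs due date:
  J1: C=9, d=32 → on time
  J2: C=23, d=39 → on time
  J3: C=28, d=45 → on time
  J4: C=32, d=30 → TARDY
Tardy jobs: J4
Count = 1


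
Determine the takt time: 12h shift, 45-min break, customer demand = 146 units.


Available = 12×60 - 45 = 675 min
Takt time = 675 / 146
= 4.62 min/unit


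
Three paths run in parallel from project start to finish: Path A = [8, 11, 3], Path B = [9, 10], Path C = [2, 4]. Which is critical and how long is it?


Path A: 8 + 11 + 3 = 22
Path B: 9 + 10 = 19
Path C: 2 + 4 = 6
Critical path = longest = max(22, 19, 6)
= 22 (Path A)


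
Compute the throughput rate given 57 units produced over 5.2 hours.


Throughput = units / time
= 57 / 5.2
= 11.0 units/hour


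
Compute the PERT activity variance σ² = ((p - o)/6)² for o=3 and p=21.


σ² = ((p - o) / 6)² = (p - o)² / 36
= (21 - 3)² / 36
= 18² / 36
= 324 / 36
= 9.0000


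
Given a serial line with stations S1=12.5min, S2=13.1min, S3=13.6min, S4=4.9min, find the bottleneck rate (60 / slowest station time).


Bottleneck = longest station time
Station times: [12.5, 13.1, 13.6, 4.9]
Max = 13.6 min
Rate = 60 / 13.6
= 4.41 units/hour (bottleneck: 13.6min)


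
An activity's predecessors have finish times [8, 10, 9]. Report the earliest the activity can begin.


ES = max of all predecessor completion times
Predecessors: [8, 10, 9]
ES = max(8, 10, 9)
= 10


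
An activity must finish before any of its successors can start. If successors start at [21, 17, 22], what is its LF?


LF = min of all successor start times
Successors start at: [21, 17, 22]
LF = min(21, 17, 22)
= 17


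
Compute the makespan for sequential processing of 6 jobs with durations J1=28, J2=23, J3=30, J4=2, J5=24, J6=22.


Sequential makespan: sum all processing times
= 28 + 23 + 30 + 2 + 24 + 22
= 129 time units


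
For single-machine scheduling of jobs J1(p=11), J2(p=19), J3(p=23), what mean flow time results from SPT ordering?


SPT order: J1 → J2 → J3
Completion times:
  J1: C=11
  J2: C=30
  J3: C=53
Sum = 94, n = 3
Mean flow = 94/3
= 31.33


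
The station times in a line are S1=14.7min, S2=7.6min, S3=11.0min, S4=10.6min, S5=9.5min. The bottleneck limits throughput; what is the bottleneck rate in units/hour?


Bottleneck = longest station time
Station times: [14.7, 7.6, 11.0, 10.6, 9.5]
Max = 14.7 min
Rate = 60 / 14.7
= 4.08 units/hour (bottleneck: 14.7min)


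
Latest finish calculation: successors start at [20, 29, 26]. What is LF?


LF = min of all successor start times
Successors start at: [20, 29, 26]
LF = min(20, 29, 26)
= 20


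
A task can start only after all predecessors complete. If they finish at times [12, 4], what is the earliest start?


ES = max of all predecessor completion times
Predecessors: [12, 4]
ES = max(12, 4)
= 12


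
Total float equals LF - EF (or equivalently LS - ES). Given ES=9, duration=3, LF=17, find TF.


EF = ES + duration = 9 + 3 = 12
LS = LF - duration = 17 - 3 = 14
Total Float = LF - EF = 17 - 12
(or LS - ES = 14 - 9)
= 5


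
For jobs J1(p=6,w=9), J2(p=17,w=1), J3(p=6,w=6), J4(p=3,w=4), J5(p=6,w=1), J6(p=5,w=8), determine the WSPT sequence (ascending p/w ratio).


WSPT (Smith's rule): sort by p/w ascending
  J6: p/w = 5/8 = 0.625
  J1: p/w = 6/9 = 0.667
  J4: p/w = 3/4 = 0.750
  J3: p/w = 6/6 = 1.000
  J5: p/w = 6/1 = 6.000
  J2: p/w = 17/1 = 17.000
Order: J6 → J1 → J4 → J3 → J5 → J2


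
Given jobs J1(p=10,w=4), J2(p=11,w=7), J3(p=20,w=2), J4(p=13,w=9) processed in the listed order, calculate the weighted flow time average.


Completion times:
  J1: C=10, w×C=4×10=40
  J2: C=21, w×C=7×21=147
  J3: C=41, w×C=2×41=82
  J4: C=54, w×C=9×54=486
Sum w×C = 755
Sum w = 22
Weighted avg = 755/22
= 34.32


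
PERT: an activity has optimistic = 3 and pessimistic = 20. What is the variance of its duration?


σ² = ((p - o) / 6)² = (p - o)² / 36
= (20 - 3)² / 36
= 17² / 36
= 289 / 36
= 8.0278


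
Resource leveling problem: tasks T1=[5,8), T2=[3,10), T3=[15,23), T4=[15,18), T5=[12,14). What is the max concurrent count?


Check each time point for overlaps:
  t=5: 2 tasks active (T1, T2)
Max concurrent = 2


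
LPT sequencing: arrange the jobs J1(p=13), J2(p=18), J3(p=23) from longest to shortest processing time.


LPT: sort by longest processing time first
  J3: p=23
  J2: p=18
  J1: p=13
Order: J3 → J2 → J1


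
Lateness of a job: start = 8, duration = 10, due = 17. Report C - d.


Completion = 8 + 10 = 18
Lateness = C - d = 18 - 17
= 1


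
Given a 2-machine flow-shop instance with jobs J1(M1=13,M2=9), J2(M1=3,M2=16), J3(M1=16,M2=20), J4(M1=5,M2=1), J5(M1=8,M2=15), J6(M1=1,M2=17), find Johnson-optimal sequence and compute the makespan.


Johnson's rule:
Group 1 (M1≤M2, sort by M1): ['J6', 'J2', 'J5', 'J3']
Group 2 (M1>M2, sort desc M2): ['J1', 'J4']
Sequence: J6 → J2 → J5 → J3 → J1 → J4
Makespan calculation:
  J6: M1 done=1, M2 done=18
  J2: M1 done=4, M2 done=34
  J5: M1 done=12, M2 done=49
  J3: M1 done=28, M2 done=69
  J1: M1 done=41, M2 done=78
  J4: M1 done=46, M2 done=79
= Sequence: J6 → J2 → J5 → J3 → J1 → J4, Makespan: 79


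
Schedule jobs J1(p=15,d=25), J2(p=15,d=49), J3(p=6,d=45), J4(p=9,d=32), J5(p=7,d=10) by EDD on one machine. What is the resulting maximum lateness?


EDD order: J5 → J1 → J4 → J3 → J2
Completion and lateness:
  J5: C=7, d=10, L=7-10=-3
  J1: C=22, d=25, L=22-25=-3
  J4: C=31, d=32, L=31-32=-1
  J3: C=37, d=45, L=37-45=-8
  J2: C=52, d=49, L=52-49=3
Lmax = max(-3, -3, -1, -8, 3)
= 3


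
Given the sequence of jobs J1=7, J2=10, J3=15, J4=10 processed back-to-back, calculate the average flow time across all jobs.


Completion times:
  J1: completes at 7
  J2: completes at 17
  J3: completes at 32
  J4: completes at 42
Sum = 98
Average = 98/4
= 24.50


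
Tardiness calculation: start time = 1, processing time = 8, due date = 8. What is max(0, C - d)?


Completion = start + processing = 1 + 8 = 9
Tardiness = max(0, C - d) = max(0, 9 - 8)
= max(0, 1)
= 1


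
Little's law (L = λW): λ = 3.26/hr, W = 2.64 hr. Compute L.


Little's law: L = λ × W
= 3.26 × 2.64
= 8.61


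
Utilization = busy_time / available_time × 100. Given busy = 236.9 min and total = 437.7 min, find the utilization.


Utilization = busy / total × 100
= 236.9 / 437.7 × 100
= 54.1%


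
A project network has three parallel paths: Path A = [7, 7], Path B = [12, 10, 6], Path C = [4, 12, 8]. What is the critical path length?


Path A: 7 + 7 = 14
Path B: 12 + 10 + 6 = 28
Path C: 4 + 12 + 8 = 24
Critical path = longest = max(14, 28, 24)
= 28 (Path B)


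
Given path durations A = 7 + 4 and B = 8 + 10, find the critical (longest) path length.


Path A: 7 + 4 = 11
Path B: 8 + 10 = 18
Critical path = longest = max(11, 18)
= 18 (Path B)


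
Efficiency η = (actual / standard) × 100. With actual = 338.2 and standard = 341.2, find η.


Efficiency = (actual / standard) × 100
= (338.2 / 341.2) × 100
= 99.1%


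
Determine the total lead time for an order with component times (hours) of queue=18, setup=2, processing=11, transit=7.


Lead time = queue + setup + processing + transit
= 18 + 2 + 11 + 7
= 38 hours


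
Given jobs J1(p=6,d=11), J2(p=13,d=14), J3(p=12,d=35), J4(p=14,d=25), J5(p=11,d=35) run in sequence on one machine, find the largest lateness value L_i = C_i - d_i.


Lateness per job (L = C - d):
  J1: C=6, d=11, L=-5
  J2: C=19, d=14, L=5
  J3: C=31, d=35, L=-4
  J4: C=45, d=25, L=20
  J5: C=56, d=35, L=21
Lmax = max(-5, 5, -4, 20, 21)
= 21


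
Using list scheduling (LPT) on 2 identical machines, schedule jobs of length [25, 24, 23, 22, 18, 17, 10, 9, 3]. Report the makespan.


Jobs (LPT sorted): [25, 24, 23, 22, 18, 17, 10, 9, 3]
Machines: 2
  J=25 → Machine 1 (load: 0+25=25)
  J=24 → Machine 2 (load: 0+24=24)
  J=23 → Machine 2 (load: 24+23=47)
  J=22 → Machine 1 (load: 25+22=47)
  J=18 → Machine 1 (load: 47+18=65)
  J=17 → Machine 2 (load: 47+17=64)
  J=10 → Machine 2 (load: 64+10=74)
  J=9 → Machine 1 (load: 65+9=74)
  J=3 → Machine 1 (load: 74+3=77)
Machine loads: [77, 74]
Makespan = max = 77 time units


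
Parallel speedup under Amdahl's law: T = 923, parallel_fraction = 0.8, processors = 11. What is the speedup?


Amdahl's law: T_p = T × ((1-p) + p/N)
= 923 × ((1-0.8) + 0.8/11)
= 923 × (0.20 + 0.0727)
= 923 × 0.2727
= 251.73
Speedup = 923/251.73
= 3.67×


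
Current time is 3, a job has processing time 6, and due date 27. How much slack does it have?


Slack = due - current_time - processing
= 27 - 3 - 6
= 18


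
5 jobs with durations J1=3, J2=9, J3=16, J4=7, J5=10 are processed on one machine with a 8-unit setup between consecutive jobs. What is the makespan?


Makespan = Σ processing + (n-1) × setup
= (3 + 9 + 16 + 7 + 10) + (5-1)×8
= 45 + 32
= 77 time units


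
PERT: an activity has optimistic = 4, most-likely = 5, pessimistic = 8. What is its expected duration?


te = (o + 4m + p) / 6
= (4 + 4×5 + 8) / 6
= (4 + 20 + 8) / 6
= 32 / 6
= 5.33


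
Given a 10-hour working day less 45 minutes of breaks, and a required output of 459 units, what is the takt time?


Available = 10×60 - 45 = 555 min
Takt time = 555 / 459
= 1.21 min/unit


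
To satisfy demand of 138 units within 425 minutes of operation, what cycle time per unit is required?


Cycle time = available time / demand
= 425 / 138
= 3.08 min/unit


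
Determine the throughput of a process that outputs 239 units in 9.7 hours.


Throughput = units / time
= 239 / 9.7
= 24.6 units/hour


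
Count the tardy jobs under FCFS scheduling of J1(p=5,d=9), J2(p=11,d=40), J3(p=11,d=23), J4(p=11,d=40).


Completion vs due date:
  J1: C=5, d=9 → on time
  J2: C=16, d=40 → on time
  J3: C=27, d=23 → TARDY
  J4: C=38, d=40 → on time
Tardy jobs: J3
Count = 1


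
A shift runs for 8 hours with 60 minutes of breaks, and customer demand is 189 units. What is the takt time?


Available = 8×60 - 60 = 420 min
Takt time = 420 / 189
= 2.22 min/unit


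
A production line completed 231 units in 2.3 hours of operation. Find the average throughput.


Throughput = units / time
= 231 / 2.3
= 100.4 units/hour


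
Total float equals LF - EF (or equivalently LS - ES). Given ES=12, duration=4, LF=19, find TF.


EF = ES + duration = 12 + 4 = 16
LS = LF - duration = 19 - 4 = 15
Total Float = LF - EF = 19 - 16
(or LS - ES = 15 - 12)
= 3


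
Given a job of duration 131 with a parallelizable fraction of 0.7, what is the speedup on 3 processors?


Amdahl's law: T_p = T × ((1-p) + p/N)
= 131 × ((1-0.7) + 0.7/3)
= 131 × (0.30 + 0.2333)
= 131 × 0.5333
= 69.87
Speedup = 131/69.87
= 1.88×


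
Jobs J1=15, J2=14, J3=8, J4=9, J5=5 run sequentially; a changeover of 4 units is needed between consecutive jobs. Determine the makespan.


Makespan = Σ processing + (n-1) × setup
= (15 + 14 + 8 + 9 + 5) + (5-1)×4
= 51 + 16
= 67 time units


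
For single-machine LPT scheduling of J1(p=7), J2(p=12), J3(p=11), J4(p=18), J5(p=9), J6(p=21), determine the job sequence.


LPT: sort by longest processing time first
  J6: p=21
  J4: p=18
  J2: p=12
  J3: p=11
  J5: p=9
  J1: p=7
Order: J6 → J4 → J2 → J3 → J5 → J1


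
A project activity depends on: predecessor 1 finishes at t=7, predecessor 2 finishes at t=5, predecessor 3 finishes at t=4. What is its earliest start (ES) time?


ES = max of all predecessor completion times
Predecessors: [7, 5, 4]
ES = max(7, 5, 4)
= 7


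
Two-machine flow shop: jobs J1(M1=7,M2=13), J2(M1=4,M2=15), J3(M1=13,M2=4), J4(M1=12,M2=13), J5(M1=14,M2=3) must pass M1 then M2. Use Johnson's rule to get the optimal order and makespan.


Johnson's rule:
Group 1 (M1≤M2, sort by M1): ['J2', 'J1', 'J4']
Group 2 (M1>M2, sort desc M2): ['J3', 'J5']
Sequence: J2 → J1 → J4 → J3 → J5
Makespan calculation:
  J2: M1 done=4, M2 done=19
  J1: M1 done=11, M2 done=32
  J4: M1 done=23, M2 done=45
  J3: M1 done=36, M2 done=49
  J5: M1 done=50, M2 done=53
= Sequence: J2 → J1 → J4 → J3 → J5, Makespan: 53


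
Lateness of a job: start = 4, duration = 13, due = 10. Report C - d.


Completion = 4 + 13 = 17
Lateness = C - d = 17 - 10
= 7


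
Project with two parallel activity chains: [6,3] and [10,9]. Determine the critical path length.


Path A: 6 + 3 = 9
Path B: 10 + 9 = 19
Critical path = longest = max(9, 19)
= 19 (Path B)


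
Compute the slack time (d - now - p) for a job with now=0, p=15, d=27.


Slack = due - current_time - processing
= 27 - 0 - 15
= 12


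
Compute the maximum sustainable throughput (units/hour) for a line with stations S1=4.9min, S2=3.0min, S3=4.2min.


Bottleneck = longest station time
Station times: [4.9, 3.0, 4.2]
Max = 4.9 min
Rate = 60 / 4.9
= 12.24 units/hour (bottleneck: 4.9min)


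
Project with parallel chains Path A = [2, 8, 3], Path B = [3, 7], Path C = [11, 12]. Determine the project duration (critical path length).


Path A: 2 + 8 + 3 = 13
Path B: 3 + 7 = 10
Path C: 11 + 12 = 23
Critical path = longest = max(13, 10, 23)
= 23 (Path C)


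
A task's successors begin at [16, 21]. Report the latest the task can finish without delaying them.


LF = min of all successor start times
Successors start at: [16, 21]
LF = min(16, 21)
= 16


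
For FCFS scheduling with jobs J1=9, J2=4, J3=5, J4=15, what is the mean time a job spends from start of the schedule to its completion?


Completion times:
  J1: completes at 9
  J2: completes at 13
  J3: completes at 18
  J4: completes at 33
Sum = 73
Average = 73/4
= 18.25


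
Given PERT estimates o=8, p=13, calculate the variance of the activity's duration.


σ² = ((p - o) / 6)² = (p - o)² / 36
= (13 - 8)² / 36
= 5² / 36
= 25 / 36
= 0.6944


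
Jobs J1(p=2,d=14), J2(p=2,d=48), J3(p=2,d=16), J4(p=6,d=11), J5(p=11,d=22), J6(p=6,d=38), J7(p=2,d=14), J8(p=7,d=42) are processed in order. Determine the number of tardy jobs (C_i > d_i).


Completion vs due date:
  J1: C=2, d=14 → on time
  J2: C=4, d=48 → on time
  J3: C=6, d=16 → on time
  J4: C=12, d=11 → TARDY
  J5: C=23, d=22 → TARDY
  J6: C=29, d=38 → on time
  J7: C=31, d=14 → TARDY
  J8: C=38, d=42 → on time
Tardy jobs: J4, J5, J7
Count = 3


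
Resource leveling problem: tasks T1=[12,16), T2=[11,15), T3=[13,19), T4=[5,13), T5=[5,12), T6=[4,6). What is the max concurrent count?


Check each time point for overlaps:
  t=5: 3 tasks active (T4, T5, T6)
Max concurrent = 3


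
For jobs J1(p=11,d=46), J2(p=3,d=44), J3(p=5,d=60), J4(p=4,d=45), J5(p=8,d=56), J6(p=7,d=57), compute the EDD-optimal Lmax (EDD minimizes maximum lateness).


EDD order: J2 → J4 → J1 → J5 → J6 → J3
Completion and lateness:
  J2: C=3, d=44, L=3-44=-41
  J4: C=7, d=45, L=7-45=-38
  J1: C=18, d=46, L=18-46=-28
  J5: C=26, d=56, L=26-56=-30
  J6: C=33, d=57, L=33-57=-24
  J3: C=38, d=60, L=38-60=-22
Lmax = max(-41, -38, -28, -30, -24, -22)
= -22


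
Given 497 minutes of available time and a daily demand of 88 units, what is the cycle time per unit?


Cycle time = available time / demand
= 497 / 88
= 5.65 min/unit


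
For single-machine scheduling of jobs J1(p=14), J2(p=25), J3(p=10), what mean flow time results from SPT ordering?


SPT order: J3 → J1 → J2
Completion times:
  J3: C=10
  J1: C=24
  J2: C=49
Sum = 83, n = 3
Mean flow = 83/3
= 27.67


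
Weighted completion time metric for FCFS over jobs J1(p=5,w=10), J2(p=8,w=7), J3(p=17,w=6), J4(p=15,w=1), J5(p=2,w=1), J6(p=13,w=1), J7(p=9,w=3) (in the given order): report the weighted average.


Completion times:
  J1: C=5, w×C=10×5=50
  J2: C=13, w×C=7×13=91
  J3: C=30, w×C=6×30=180
  J4: C=45, w×C=1×45=45
  J5: C=47, w×C=1×47=47
  J6: C=60, w×C=1×60=60
  J7: C=69, w×C=3×69=207
Sum w×C = 680
Sum w = 29
Weighted avg = 680/29
= 23.45


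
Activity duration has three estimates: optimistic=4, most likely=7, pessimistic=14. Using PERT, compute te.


te = (o + 4m + p) / 6
= (4 + 4×7 + 14) / 6
= (4 + 28 + 14) / 6
= 46 / 6
= 7.67


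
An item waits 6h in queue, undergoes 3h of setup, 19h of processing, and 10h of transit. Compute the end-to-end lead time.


Lead time = queue + setup + processing + transit
= 6 + 3 + 19 + 10
= 38 hours


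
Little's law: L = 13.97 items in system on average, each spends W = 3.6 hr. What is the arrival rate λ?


Little's law: L = λW → λ = L / W
= 13.97 / 3.6
= 3.88 per hour


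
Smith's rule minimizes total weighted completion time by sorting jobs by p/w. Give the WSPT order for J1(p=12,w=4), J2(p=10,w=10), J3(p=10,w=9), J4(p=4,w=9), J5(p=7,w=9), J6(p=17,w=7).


WSPT (Smith's rule): sort by p/w ascending
  J4: p/w = 4/9 = 0.444
  J5: p/w = 7/9 = 0.778
  J2: p/w = 10/10 = 1.000
  J3: p/w = 10/9 = 1.111
  J6: p/w = 17/7 = 2.429
  J1: p/w = 12/4 = 3.000
Order: J4 → J5 → J2 → J3 → J6 → J1


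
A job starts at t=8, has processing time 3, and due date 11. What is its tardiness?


Completion = start + processing = 8 + 3 = 11
Tardiness = max(0, C - d) = max(0, 11 - 11)
= max(0, 0)
= 0


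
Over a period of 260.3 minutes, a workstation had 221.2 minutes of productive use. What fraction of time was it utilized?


Utilization = busy / total × 100
= 221.2 / 260.3 × 100
= 85.0%


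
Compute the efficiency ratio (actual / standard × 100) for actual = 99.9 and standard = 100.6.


Efficiency = (actual / standard) × 100
= (99.9 / 100.6) × 100
= 99.3%


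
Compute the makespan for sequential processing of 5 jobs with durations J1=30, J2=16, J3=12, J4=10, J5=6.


Sequential makespan: sum all processing times
= 30 + 16 + 12 + 10 + 6
= 74 time units


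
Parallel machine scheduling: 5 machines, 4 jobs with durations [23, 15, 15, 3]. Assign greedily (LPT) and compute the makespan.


Jobs (LPT sorted): [23, 15, 15, 3]
Machines: 5
  J=23 → Machine 1 (load: 0+23=23)
  J=15 → Machine 2 (load: 0+15=15)
  J=15 → Machine 3 (load: 0+15=15)
  J=3 → Machine 4 (load: 0+3=3)
Machine loads: [23, 15, 15, 3, 0]
Makespan = max = 23 time units


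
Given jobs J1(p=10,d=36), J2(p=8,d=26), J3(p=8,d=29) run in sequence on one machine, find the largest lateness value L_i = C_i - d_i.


Lateness per job (L = C - d):
  J1: C=10, d=36, L=-26
  J2: C=18, d=26, L=-8
  J3: C=26, d=29, L=-3
Lmax = max(-26, -8, -3)
= -3


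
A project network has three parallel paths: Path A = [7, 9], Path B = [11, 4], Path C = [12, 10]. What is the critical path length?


Path A: 7 + 9 = 16
Path B: 11 + 4 = 15
Path C: 12 + 10 = 22
Critical path = longest = max(16, 15, 22)
= 22 (Path C)


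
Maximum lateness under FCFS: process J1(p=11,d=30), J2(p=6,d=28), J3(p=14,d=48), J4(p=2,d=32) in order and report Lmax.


Lateness per job (L = C - d):
  J1: C=11, d=30, L=-19
  J2: C=17, d=28, L=-11
  J3: C=31, d=48, L=-17
  J4: C=33, d=32, L=1
Lmax = max(-19, -11, -17, 1)
= 1


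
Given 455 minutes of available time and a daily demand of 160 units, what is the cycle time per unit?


Cycle time = available time / demand
= 455 / 160
= 2.84 min/unit


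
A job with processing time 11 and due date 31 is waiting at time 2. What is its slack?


Slack = due - current_time - processing
= 31 - 2 - 11
= 18


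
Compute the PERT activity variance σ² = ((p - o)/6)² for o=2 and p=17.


σ² = ((p - o) / 6)² = (p - o)² / 36
= (17 - 2)² / 36
= 15² / 36
= 225 / 36
= 6.2500


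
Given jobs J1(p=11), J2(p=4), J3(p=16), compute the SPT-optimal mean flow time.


SPT order: J2 → J1 → J3
Completion times:
  J2: C=4
  J1: C=15
  J3: C=31
Sum = 50, n = 3
Mean flow = 50/3
= 16.67


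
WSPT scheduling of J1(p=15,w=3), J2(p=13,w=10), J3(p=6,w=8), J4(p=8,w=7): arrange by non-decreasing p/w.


WSPT (Smith's rule): sort by p/w ascending
  J3: p/w = 6/8 = 0.750
  J4: p/w = 8/7 = 1.143
  J2: p/w = 13/10 = 1.300
  J1: p/w = 15/3 = 5.000
Order: J3 → J4 → J2 → J1


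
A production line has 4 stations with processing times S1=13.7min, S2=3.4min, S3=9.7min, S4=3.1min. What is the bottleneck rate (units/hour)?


Bottleneck = longest station time
Station times: [13.7, 3.4, 9.7, 3.1]
Max = 13.7 min
Rate = 60 / 13.7
= 4.38 units/hour (bottleneck: 13.7min)


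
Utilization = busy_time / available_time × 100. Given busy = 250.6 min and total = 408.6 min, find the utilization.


Utilization = busy / total × 100
= 250.6 / 408.6 × 100
= 61.3%


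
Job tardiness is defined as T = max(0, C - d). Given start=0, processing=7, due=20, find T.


Completion = start + processing = 0 + 7 = 7
Tardiness = max(0, C - d) = max(0, 7 - 20)
= max(0, -13)
= 0


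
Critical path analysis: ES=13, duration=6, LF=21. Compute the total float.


EF = ES + duration = 13 + 6 = 19
LS = LF - duration = 21 - 6 = 15
Total Float = LF - EF = 21 - 19
(or LS - ES = 15 - 13)
= 2


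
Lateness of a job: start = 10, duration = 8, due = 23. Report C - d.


Completion = 10 + 8 = 18
Lateness = C - d = 18 - 23
= -5


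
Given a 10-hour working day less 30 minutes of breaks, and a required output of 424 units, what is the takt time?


Available = 10×60 - 30 = 570 min
Takt time = 570 / 424
= 1.34 min/unit


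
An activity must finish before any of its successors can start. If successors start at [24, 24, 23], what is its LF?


LF = min of all successor start times
Successors start at: [24, 24, 23]
LF = min(24, 24, 23)
= 23


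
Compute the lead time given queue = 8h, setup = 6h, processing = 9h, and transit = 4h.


Lead time = queue + setup + processing + transit
= 8 + 6 + 9 + 4
= 27 hours


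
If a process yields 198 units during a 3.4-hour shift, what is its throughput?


Throughput = units / time
= 198 / 3.4
= 58.2 units/hour


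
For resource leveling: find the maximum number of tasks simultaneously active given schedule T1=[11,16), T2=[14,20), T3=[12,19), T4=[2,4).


Check each time point for overlaps:
  t=14: 3 tasks active (T1, T2, T3)
Max concurrent = 3


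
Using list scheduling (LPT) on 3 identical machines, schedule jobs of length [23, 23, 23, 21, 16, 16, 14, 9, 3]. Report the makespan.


Jobs (LPT sorted): [23, 23, 23, 21, 16, 16, 14, 9, 3]
Machines: 3
  J=23 → Machine 1 (load: 0+23=23)
  J=23 → Machine 2 (load: 0+23=23)
  J=23 → Machine 3 (load: 0+23=23)
  J=21 → Machine 1 (load: 23+21=44)
  J=16 → Machine 2 (load: 23+16=39)
  J=16 → Machine 3 (load: 23+16=39)
  J=14 → Machine 2 (load: 39+14=53)
  J=9 → Machine 3 (load: 39+9=48)
  J=3 → Machine 1 (load: 44+3=47)
Machine loads: [47, 53, 48]
Makespan = max = 53 time units


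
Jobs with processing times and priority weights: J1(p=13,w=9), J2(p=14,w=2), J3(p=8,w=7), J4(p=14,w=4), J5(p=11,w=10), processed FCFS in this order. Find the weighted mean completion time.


Completion times:
  J1: C=13, w×C=9×13=117
  J2: C=27, w×C=2×27=54
  J3: C=35, w×C=7×35=245
  J4: C=49, w×C=4×49=196
  J5: C=60, w×C=10×60=600
Sum w×C = 1212
Sum w = 32
Weighted avg = 1212/32
= 37.88


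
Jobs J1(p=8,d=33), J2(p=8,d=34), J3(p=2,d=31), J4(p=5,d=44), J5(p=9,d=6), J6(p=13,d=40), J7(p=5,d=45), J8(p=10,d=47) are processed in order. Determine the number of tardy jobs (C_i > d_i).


Completion vs due date:
  J1: C=8, d=33 → on time
  J2: C=16, d=34 → on time
  J3: C=18, d=31 → on time
  J4: C=23, d=44 → on time
  J5: C=32, d=6 → TARDY
  J6: C=45, d=40 → TARDY
  J7: C=50, d=45 → TARDY
  J8: C=60, d=47 → TARDY
Tardy jobs: J5, J6, J7, J8
Count = 4


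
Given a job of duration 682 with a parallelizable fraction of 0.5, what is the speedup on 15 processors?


Amdahl's law: T_p = T × ((1-p) + p/N)
= 682 × ((1-0.5) + 0.5/15)
= 682 × (0.50 + 0.0333)
= 682 × 0.5333
= 363.73
Speedup = 682/363.73
= 1.88×


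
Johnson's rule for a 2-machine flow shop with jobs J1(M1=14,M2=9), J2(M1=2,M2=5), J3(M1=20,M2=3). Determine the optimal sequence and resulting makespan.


Johnson's rule:
Group 1 (M1≤M2, sort by M1): ['J2']
Group 2 (M1>M2, sort desc M2): ['J1', 'J3']
Sequence: J2 → J1 → J3
Makespan calculation:
  J2: M1 done=2, M2 done=7
  J1: M1 done=16, M2 done=25
  J3: M1 done=36, M2 done=39
= Sequence: J2 → J1 → J3, Makespan: 39


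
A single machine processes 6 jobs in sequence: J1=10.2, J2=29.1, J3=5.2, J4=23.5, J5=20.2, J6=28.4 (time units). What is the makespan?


Sequential makespan: sum all processing times
= 10.2 + 29.1 + 5.2 + 23.5 + 20.2 + 28.4
= 116.6 time units


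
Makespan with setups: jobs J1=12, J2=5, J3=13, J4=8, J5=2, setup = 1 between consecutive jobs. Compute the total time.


Makespan = Σ processing + (n-1) × setup
= (12 + 5 + 13 + 8 + 2) + (5-1)×1
= 40 + 4
= 44 time units


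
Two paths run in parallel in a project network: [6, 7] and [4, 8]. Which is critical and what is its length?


Path A: 6 + 7 = 13
Path B: 4 + 8 = 12
Critical path = longest = max(13, 12)
= 13 (Path A)


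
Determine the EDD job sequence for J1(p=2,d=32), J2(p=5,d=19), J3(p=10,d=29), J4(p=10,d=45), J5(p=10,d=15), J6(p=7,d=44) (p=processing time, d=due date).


EDD: sort by earliest due date
  J5: d=15, p=10
  J2: d=19, p=5
  J3: d=29, p=10
  J1: d=32, p=2
  J6: d=44, p=7
  J4: d=45, p=10
Order: J5 → J2 → J3 → J1 → J6 → J4
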